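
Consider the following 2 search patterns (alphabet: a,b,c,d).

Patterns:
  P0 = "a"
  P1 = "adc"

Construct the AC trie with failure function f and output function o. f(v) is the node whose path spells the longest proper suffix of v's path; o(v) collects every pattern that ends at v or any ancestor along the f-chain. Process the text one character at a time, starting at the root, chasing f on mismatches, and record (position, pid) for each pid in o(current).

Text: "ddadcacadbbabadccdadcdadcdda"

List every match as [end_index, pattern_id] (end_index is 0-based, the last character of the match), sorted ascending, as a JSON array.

Build automaton:
Trie (insert patterns):
  n0 'ε': a→1
  n1 'a': d→2  [P0 ends]
  n2 'ad': c→3
  n3 'adc': ·  [P1 ends]

BFS fail/out derivation:
  n1('a'): parent n0 fail=0; on 'a' 0 → fail=0;  out {0}∪∅={0}
  n2('ad'): parent n1 fail=0; on 'd' 0 → fail=0;  out ∅∪∅=∅
  n3('adc'): parent n2 fail=0; on 'c' 0 → fail=0;  out {1}∪∅={1}

Run:
[0] read 'd'  n0⇒n0
[1] read 'd'  n0⇒n0
[2] read 'a'  n0⇒n1  → match P0@[2:2]
[3] read 'd'  n1⇒n2
[4] read 'c'  n2⇒n3  → match P1@[2:4]
[5] read 'a'  n3⇒n1 (fail-walked)  → match P0@[5:5]
[6] read 'c'  n1⇒n0 (fail-walked)
[7] read 'a'  n0⇒n1  → match P0@[7:7]
[8] read 'd'  n1⇒n2
[9] read 'b'  n2⇒n0 (fail-walked)
[10] read 'b'  n0⇒n0
[11] read 'a'  n0⇒n1  → match P0@[11:11]
[12] read 'b'  n1⇒n0 (fail-walked)
[13] read 'a'  n0⇒n1  → match P0@[13:13]
[14] read 'd'  n1⇒n2
[15] read 'c'  n2⇒n3  → match P1@[13:15]
[16] read 'c'  n3⇒n0 (fail-walked)
[17] read 'd'  n0⇒n0
[18] read 'a'  n0⇒n1  → match P0@[18:18]
[19] read 'd'  n1⇒n2
[20] read 'c'  n2⇒n3  → match P1@[18:20]
[21] read 'd'  n3⇒n0 (fail-walked)
[22] read 'a'  n0⇒n1  → match P0@[22:22]
[23] read 'd'  n1⇒n2
[24] read 'c'  n2⇒n3  → match P1@[22:24]
[25] read 'd'  n3⇒n0 (fail-walked)
[26] read 'd'  n0⇒n0
[27] read 'a'  n0⇒n1  → match P0@[27:27]

Result: [[2,0],[4,1],[5,0],[7,0],[11,0],[13,0],[15,1],[18,0],[20,1],[22,0],[24,1],[27,0]]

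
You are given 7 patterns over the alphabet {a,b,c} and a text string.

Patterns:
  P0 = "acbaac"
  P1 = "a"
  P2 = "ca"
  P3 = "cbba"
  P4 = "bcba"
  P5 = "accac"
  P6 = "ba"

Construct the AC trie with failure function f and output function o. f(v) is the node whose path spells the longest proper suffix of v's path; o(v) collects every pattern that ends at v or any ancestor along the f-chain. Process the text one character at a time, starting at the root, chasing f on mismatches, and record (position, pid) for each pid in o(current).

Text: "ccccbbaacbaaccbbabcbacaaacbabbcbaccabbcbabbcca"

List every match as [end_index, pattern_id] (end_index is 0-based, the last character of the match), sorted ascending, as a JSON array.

Construct AC machine:
Trie nodes:
  n0 'ε': a→1 b→12 c→7
  n1 'a': c→2  ←P1
  n2 'ac': b→3 c→16
  n3 'acb': a→4
  n4 'acba': a→5
  n5 'acbaa': c→6
  n6 'acbaac': ·  ←P0
  n7 'c': a→8 b→9
  n8 'ca': ·  ←P2
  n9 'cb': b→10
  n10 'cbb': a→11
  n11 'cbba': ·  ←P3
  n12 'b': a→19 c→13
  n13 'bc': b→14
  n14 'bcb': a→15
  n15 'bcba': ·  ←P4
  n16 'acc': a→17
  n17 'acca': c→18
  n18 'accac': ·  ←P5
  n19 'ba': ·  ←P6

Failure links (BFS by depth):
  fail(1) 'a': from fail(0)=0 chase 'a': 0 ⇒ 0;  out={1}∪out(0)={1}
  fail(7) 'c': from fail(0)=0 chase 'c': 0 ⇒ 0;  out=∅∪out(0)=∅
  fail(12) 'b': from fail(0)=0 chase 'b': 0 ⇒ 0;  out=∅∪out(0)=∅
  fail(2) 'ac': from fail(1)=0 chase 'c': 0 ⇒ 7;  out=∅∪out(7)=∅
  fail(8) 'ca': from fail(7)=0 chase 'a': 0 ⇒ 1;  out={2}∪out(1)={1,2}
  fail(9) 'cb': from fail(7)=0 chase 'b': 0 ⇒ 12;  out=∅∪out(12)=∅
  fail(13) 'bc': from fail(12)=0 chase 'c': 0 ⇒ 7;  out=∅∪out(7)=∅
  fail(19) 'ba': from fail(12)=0 chase 'a': 0 ⇒ 1;  out={6}∪out(1)={1,6}
  fail(3) 'acb': from fail(2)=7 chase 'b': 7 ⇒ 9;  out=∅∪out(9)=∅
  fail(10) 'cbb': from fail(9)=12 chase 'b': 12→0 ⇒ 12;  out=∅∪out(12)=∅
  fail(14) 'bcb': from fail(13)=7 chase 'b': 7 ⇒ 9;  out=∅∪out(9)=∅
  fail(16) 'acc': from fail(2)=7 chase 'c': 7→0 ⇒ 7;  out=∅∪out(7)=∅
  fail(4) 'acba': from fail(3)=9 chase 'a': 9→12 ⇒ 19;  out=∅∪out(19)={1,6}
  fail(11) 'cbba': from fail(10)=12 chase 'a': 12 ⇒ 19;  out={3}∪out(19)={1,3,6}
  fail(15) 'bcba': from fail(14)=9 chase 'a': 9→12 ⇒ 19;  out={4}∪out(19)={1,4,6}
  fail(17) 'acca': from fail(16)=7 chase 'a': 7 ⇒ 8;  out=∅∪out(8)={1,2}
  fail(5) 'acbaa': from fail(4)=19 chase 'a': 19→1→0 ⇒ 1;  out=∅∪out(1)={1}
  fail(18) 'accac': from fail(17)=8 chase 'c': 8→1 ⇒ 2;  out={5}∪out(2)={5}
  fail(6) 'acbaac': from fail(5)=1 chase 'c': 1 ⇒ 2;  out={0}∪out(2)={0}

Text stream:
pos 0 'c': at 7
pos 1 'c': at 7 (via fail)
pos 2 'c': at 7 (via fail)
pos 3 'c': at 7 (via fail)
pos 4 'b': at 9
pos 5 'b': at 10
pos 6 'a': at 11  ** P1@[6:6],P3@[3:6],P6@[5:6]
pos 7 'a': at 1 (via fail)  ** P1@[7:7]
pos 8 'c': at 2
pos 9 'b': at 3
pos 10 'a': at 4  ** P1@[10:10],P6@[9:10]
pos 11 'a': at 5  ** P1@[11:11]
pos 12 'c': at 6  ** P0@[7:12]
pos 13 'c': at 16 (via fail)
pos 14 'b': at 9 (via fail)
pos 15 'b': at 10
pos 16 'a': at 11  ** P1@[16:16],P3@[13:16],P6@[15:16]
pos 17 'b': at 12 (via fail)
pos 18 'c': at 13
pos 19 'b': at 14
pos 20 'a': at 15  ** P1@[20:20],P4@[17:20],P6@[19:20]
pos 21 'c': at 2 (via fail)
pos 22 'a': at 8 (via fail)  ** P1@[22:22],P2@[21:22]
pos 23 'a': at 1 (via fail)  ** P1@[23:23]
pos 24 'a': at 1 (via fail)  ** P1@[24:24]
pos 25 'c': at 2
pos 26 'b': at 3
pos 27 'a': at 4  ** P1@[27:27],P6@[26:27]
pos 28 'b': at 12 (via fail)
pos 29 'b': at 12 (via fail)
pos 30 'c': at 13
pos 31 'b': at 14
pos 32 'a': at 15  ** P1@[32:32],P4@[29:32],P6@[31:32]
pos 33 'c': at 2 (via fail)
pos 34 'c': at 16
pos 35 'a': at 17  ** P1@[35:35],P2@[34:35]
pos 36 'b': at 12 (via fail)
pos 37 'b': at 12 (via fail)
pos 38 'c': at 13
pos 39 'b': at 14
pos 40 'a': at 15  ** P1@[40:40],P4@[37:40],P6@[39:40]
pos 41 'b': at 12 (via fail)
pos 42 'b': at 12 (via fail)
pos 43 'c': at 13
pos 44 'c': at 7 (via fail)
pos 45 'a': at 8  ** P1@[45:45],P2@[44:45]

All matches (sorted): [[6,1],[6,3],[6,6],[7,1],[10,1],[10,6],[11,1],[12,0],[16,1],[16,3],[16,6],[20,1],[20,4],[20,6],[22,1],[22,2],[23,1],[24,1],[27,1],[27,6],[32,1],[32,4],[32,6],[35,1],[35,2],[40,1],[40,4],[40,6],[45,1],[45,2]]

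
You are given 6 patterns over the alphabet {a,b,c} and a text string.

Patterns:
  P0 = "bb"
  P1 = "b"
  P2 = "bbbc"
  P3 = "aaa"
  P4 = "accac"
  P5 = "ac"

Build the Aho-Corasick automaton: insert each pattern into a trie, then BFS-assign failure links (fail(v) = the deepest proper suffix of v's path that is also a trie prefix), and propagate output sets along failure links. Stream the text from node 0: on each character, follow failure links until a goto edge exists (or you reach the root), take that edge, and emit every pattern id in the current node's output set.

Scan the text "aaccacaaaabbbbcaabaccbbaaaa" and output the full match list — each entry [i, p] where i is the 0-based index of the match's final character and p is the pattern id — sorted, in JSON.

Construct AC machine:
Trie (insert patterns):
  0='ε' goto a→5 b→1
  1='b' goto b→2  [P1 ends]
  2='bb' goto b→3  [P0 ends]
  3='bbb' goto c→4
  4='bbbc' goto ·  [P2 ends]
  5='a' goto a→6 c→8
  6='aa' goto a→7
  7='aaa' goto ·  [P3 ends]
  8='ac' goto c→9  [P5 ends]
  9='acc' goto a→10
  10='acca' goto c→11
  11='accac' goto ·  [P4 ends]

BFS fail/out derivation:
  fail(1) 'b': from fail(0)=0 chase 'b': 0 ⇒ 0;  out={1}∪out(0)={1}
  fail(5) 'a': from fail(0)=0 chase 'a': 0 ⇒ 0;  out=∅∪out(0)=∅
  fail(2) 'bb': from fail(1)=0 chase 'b': 0 ⇒ 1;  out={0}∪out(1)={0,1}
  fail(6) 'aa': from fail(5)=0 chase 'a': 0 ⇒ 5;  out=∅∪out(5)=∅
  fail(8) 'ac': from fail(5)=0 chase 'c': 0 ⇒ 0;  out={5}∪out(0)={5}
  fail(3) 'bbb': from fail(2)=1 chase 'b': 1 ⇒ 2;  out=∅∪out(2)={0,1}
  fail(7) 'aaa': from fail(6)=5 chase 'a': 5 ⇒ 6;  out={3}∪out(6)={3}
  fail(9) 'acc': from fail(8)=0 chase 'c': 0 ⇒ 0;  out=∅∪out(0)=∅
  fail(4) 'bbbc': from fail(3)=2 chase 'c': 2→1→0 ⇒ 0;  out={2}∪out(0)={2}
  fail(10) 'acca': from fail(9)=0 chase 'a': 0 ⇒ 5;  out=∅∪out(5)=∅
  fail(11) 'accac': from fail(10)=5 chase 'c': 5 ⇒ 8;  out={4}∪out(8)={4,5}

Run:
i=0 'a': node 0→5
i=1 'a': node 5→6
i=2 'c': node 6→8 (fail-walked)  → match P5@[1:2]
i=3 'c': node 8→9
i=4 'a': node 9→10
i=5 'c': node 10→11  → match P4@[1:5],P5@[4:5]
i=6 'a': node 11→5 (fail-walked)
i=7 'a': node 5→6
i=8 'a': node 6→7  → match P3@[6:8]
i=9 'a': node 7→7 (fail-walked)  → match P3@[7:9]
i=10 'b': node 7→1 (fail-walked)  → match P1@[10:10]
i=11 'b': node 1→2  → match P0@[10:11],P1@[11:11]
i=12 'b': node 2→3  → match P0@[11:12],P1@[12:12]
i=13 'b': node 3→3 (fail-walked)  → match P0@[12:13],P1@[13:13]
i=14 'c': node 3→4  → match P2@[11:14]
i=15 'a': node 4→5 (fail-walked)
i=16 'a': node 5→6
i=17 'b': node 6→1 (fail-walked)  → match P1@[17:17]
i=18 'a': node 1→5 (fail-walked)
i=19 'c': node 5→8  → match P5@[18:19]
i=20 'c': node 8→9
i=21 'b': node 9→1 (fail-walked)  → match P1@[21:21]
i=22 'b': node 1→2  → match P0@[21:22],P1@[22:22]
i=23 'a': node 2→5 (fail-walked)
i=24 'a': node 5→6
i=25 'a': node 6→7  → match P3@[23:25]
i=26 'a': node 7→7 (fail-walked)  → match P3@[24:26]

Result: [[2,5],[5,4],[5,5],[8,3],[9,3],[10,1],[11,0],[11,1],[12,0],[12,1],[13,0],[13,1],[14,2],[17,1],[19,5],[21,1],[22,0],[22,1],[25,3],[26,3]]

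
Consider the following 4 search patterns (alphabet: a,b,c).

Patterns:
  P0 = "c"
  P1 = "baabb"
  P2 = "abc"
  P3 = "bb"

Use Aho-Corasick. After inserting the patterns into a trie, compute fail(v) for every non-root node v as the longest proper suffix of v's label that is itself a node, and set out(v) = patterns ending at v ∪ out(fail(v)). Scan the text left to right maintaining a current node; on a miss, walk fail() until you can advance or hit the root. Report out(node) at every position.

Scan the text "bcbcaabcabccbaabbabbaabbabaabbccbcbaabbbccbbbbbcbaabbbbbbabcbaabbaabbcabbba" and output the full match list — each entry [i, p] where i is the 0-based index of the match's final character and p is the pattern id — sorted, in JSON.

Build:
Trie nodes:
  n0 'ε': a→7 b→2 c→1
  n1 'c': ·  [P0 ends]
  n2 'b': a→3 b→10
  n3 'ba': a→4
  n4 'baa': b→5
  n5 'baab': b→6
  n6 'baabb': ·  [P1 ends]
  n7 'a': b→8
  n8 'ab': c→9
  n9 'abc': ·  [P2 ends]
  n10 'bb': ·  [P3 ends]

BFS fail/out derivation:
  fail(1) 'c': from fail(0)=0 chase 'c': 0 ⇒ 0;  out={0}∪out(0)={0}
  fail(2) 'b': from fail(0)=0 chase 'b': 0 ⇒ 0;  out=∅∪out(0)=∅
  fail(7) 'a': from fail(0)=0 chase 'a': 0 ⇒ 0;  out=∅∪out(0)=∅
  fail(3) 'ba': from fail(2)=0 chase 'a': 0 ⇒ 7;  out=∅∪out(7)=∅
  fail(8) 'ab': from fail(7)=0 chase 'b': 0 ⇒ 2;  out=∅∪out(2)=∅
  fail(10) 'bb': from fail(2)=0 chase 'b': 0 ⇒ 2;  out={3}∪out(2)={3}
  fail(4) 'baa': from fail(3)=7 chase 'a': 7→0 ⇒ 7;  out=∅∪out(7)=∅
  fail(9) 'abc': from fail(8)=2 chase 'c': 2→0 ⇒ 1;  out={2}∪out(1)={0,2}
  fail(5) 'baab': from fail(4)=7 chase 'b': 7 ⇒ 8;  out=∅∪out(8)=∅
  fail(6) 'baabb': from fail(5)=8 chase 'b': 8→2 ⇒ 10;  out={1}∪out(10)={1,3}

Text stream:
i=0 'b': node 0→2
i=1 'c': node 2→1 (fail-walked)  emit P0@[1:1]
i=2 'b': node 1→2 (fail-walked)
i=3 'c': node 2→1 (fail-walked)  emit P0@[3:3]
i=4 'a': node 1→7 (fail-walked)
i=5 'a': node 7→7 (fail-walked)
i=6 'b': node 7→8
i=7 'c': node 8→9  emit P0@[7:7],P2@[5:7]
i=8 'a': node 9→7 (fail-walked)
i=9 'b': node 7→8
i=10 'c': node 8→9  emit P0@[10:10],P2@[8:10]
i=11 'c': node 9→1 (fail-walked)  emit P0@[11:11]
i=12 'b': node 1→2 (fail-walked)
i=13 'a': node 2→3
i=14 'a': node 3→4
i=15 'b': node 4→5
i=16 'b': node 5→6  emit P1@[12:16],P3@[15:16]
i=17 'a': node 6→3 (fail-walked)
i=18 'b': node 3→8 (fail-walked)
i=19 'b': node 8→10 (fail-walked)  emit P3@[18:19]
i=20 'a': node 10→3 (fail-walked)
i=21 'a': node 3→4
i=22 'b': node 4→5
i=23 'b': node 5→6  emit P1@[19:23],P3@[22:23]
i=24 'a': node 6→3 (fail-walked)
i=25 'b': node 3→8 (fail-walked)
i=26 'a': node 8→3 (fail-walked)
i=27 'a': node 3→4
i=28 'b': node 4→5
i=29 'b': node 5→6  emit P1@[25:29],P3@[28:29]
i=30 'c': node 6→1 (fail-walked)  emit P0@[30:30]
i=31 'c': node 1→1 (fail-walked)  emit P0@[31:31]
i=32 'b': node 1→2 (fail-walked)
i=33 'c': node 2→1 (fail-walked)  emit P0@[33:33]
i=34 'b': node 1→2 (fail-walked)
i=35 'a': node 2→3
i=36 'a': node 3→4
i=37 'b': node 4→5
i=38 'b': node 5→6  emit P1@[34:38],P3@[37:38]
i=39 'b': node 6→10 (fail-walked)  emit P3@[38:39]
i=40 'c': node 10→1 (fail-walked)  emit P0@[40:40]
i=41 'c': node 1→1 (fail-walked)  emit P0@[41:41]
i=42 'b': node 1→2 (fail-walked)
i=43 'b': node 2→10  emit P3@[42:43]
i=44 'b': node 10→10 (fail-walked)  emit P3@[43:44]
i=45 'b': node 10→10 (fail-walked)  emit P3@[44:45]
i=46 'b': node 10→10 (fail-walked)  emit P3@[45:46]
i=47 'c': node 10→1 (fail-walked)  emit P0@[47:47]
i=48 'b': node 1→2 (fail-walked)
i=49 'a': node 2→3
i=50 'a': node 3→4
i=51 'b': node 4→5
i=52 'b': node 5→6  emit P1@[48:52],P3@[51:52]
i=53 'b': node 6→10 (fail-walked)  emit P3@[52:53]
i=54 'b': node 10→10 (fail-walked)  emit P3@[53:54]
i=55 'b': node 10→10 (fail-walked)  emit P3@[54:55]
i=56 'b': node 10→10 (fail-walked)  emit P3@[55:56]
i=57 'a': node 10→3 (fail-walked)
i=58 'b': node 3→8 (fail-walked)
i=59 'c': node 8→9  emit P0@[59:59],P2@[57:59]
i=60 'b': node 9→2 (fail-walked)
i=61 'a': node 2→3
i=62 'a': node 3→4
i=63 'b': node 4→5
i=64 'b': node 5→6  emit P1@[60:64],P3@[63:64]
i=65 'a': node 6→3 (fail-walked)
i=66 'a': node 3→4
i=67 'b': node 4→5
i=68 'b': node 5→6  emit P1@[64:68],P3@[67:68]
i=69 'c': node 6→1 (fail-walked)  emit P0@[69:69]
i=70 'a': node 1→7 (fail-walked)
i=71 'b': node 7→8
i=72 'b': node 8→10 (fail-walked)  emit P3@[71:72]
i=73 'b': node 10→10 (fail-walked)  emit P3@[72:73]
i=74 'a': node 10→3 (fail-walked)

Result: [[1,0],[3,0],[7,0],[7,2],[10,0],[10,2],[11,0],[16,1],[16,3],[19,3],[23,1],[23,3],[29,1],[29,3],[30,0],[31,0],[33,0],[38,1],[38,3],[39,3],[40,0],[41,0],[43,3],[44,3],[45,3],[46,3],[47,0],[52,1],[52,3],[53,3],[54,3],[55,3],[56,3],[59,0],[59,2],[64,1],[64,3],[68,1],[68,3],[69,0],[72,3],[73,3]]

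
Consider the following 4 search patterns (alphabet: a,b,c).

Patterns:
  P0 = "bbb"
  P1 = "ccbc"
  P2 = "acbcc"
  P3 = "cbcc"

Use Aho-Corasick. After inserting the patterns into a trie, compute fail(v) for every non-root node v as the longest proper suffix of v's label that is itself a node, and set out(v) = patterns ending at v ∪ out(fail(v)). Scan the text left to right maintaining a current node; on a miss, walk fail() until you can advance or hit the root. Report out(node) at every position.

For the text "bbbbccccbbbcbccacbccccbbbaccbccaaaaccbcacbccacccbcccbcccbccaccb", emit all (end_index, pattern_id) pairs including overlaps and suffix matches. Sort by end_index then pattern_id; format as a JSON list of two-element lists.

Construct AC machine:
Trie nodes:
  n0 'ε': a→8 b→1 c→4
  n1 'b': b→2
  n2 'bb': b→3
  n3 'bbb': ·  [P0 ends]
  n4 'c': b→13 c→5
  n5 'cc': b→6
  n6 'ccb': c→7
  n7 'ccbc': ·  [P1 ends]
  n8 'a': c→9
  n9 'ac': b→10
  n10 'acb': c→11
  n11 'acbc': c→12
  n12 'acbcc': ·  [P2 ends]
  n13 'cb': c→14
  n14 'cbc': c→15
  n15 'cbcc': ·  [P3 ends]

Failure links (BFS by depth):
  fail(1) 'b': from fail(0)=0 chase 'b': 0 ⇒ 0;  out=∅∪out(0)=∅
  fail(4) 'c': from fail(0)=0 chase 'c': 0 ⇒ 0;  out=∅∪out(0)=∅
  fail(8) 'a': from fail(0)=0 chase 'a': 0 ⇒ 0;  out=∅∪out(0)=∅
  fail(2) 'bb': from fail(1)=0 chase 'b': 0 ⇒ 1;  out=∅∪out(1)=∅
  fail(5) 'cc': from fail(4)=0 chase 'c': 0 ⇒ 4;  out=∅∪out(4)=∅
  fail(9) 'ac': from fail(8)=0 chase 'c': 0 ⇒ 4;  out=∅∪out(4)=∅
  fail(13) 'cb': from fail(4)=0 chase 'b': 0 ⇒ 1;  out=∅∪out(1)=∅
  fail(3) 'bbb': from fail(2)=1 chase 'b': 1 ⇒ 2;  out={0}∪out(2)={0}
  fail(6) 'ccb': from fail(5)=4 chase 'b': 4 ⇒ 13;  out=∅∪out(13)=∅
  fail(10) 'acb': from fail(9)=4 chase 'b': 4 ⇒ 13;  out=∅∪out(13)=∅
  fail(14) 'cbc': from fail(13)=1 chase 'c': 1→0 ⇒ 4;  out=∅∪out(4)=∅
  fail(7) 'ccbc': from fail(6)=13 chase 'c': 13 ⇒ 14;  out={1}∪out(14)={1}
  fail(11) 'acbc': from fail(10)=13 chase 'c': 13 ⇒ 14;  out=∅∪out(14)=∅
  fail(15) 'cbcc': from fail(14)=4 chase 'c': 4 ⇒ 5;  out={3}∪out(5)={3}
  fail(12) 'acbcc': from fail(11)=14 chase 'c': 14 ⇒ 15;  out={2}∪out(15)={2,3}

Scan:
i=0 'b': node 0→1
i=1 'b': node 1→2
i=2 'b': node 2→3  emit P0@[0:2]
i=3 'b': node 3→3 (fail-walked)  emit P0@[1:3]
i=4 'c': node 3→4 (fail-walked)
i=5 'c': node 4→5
i=6 'c': node 5→5 (fail-walked)
i=7 'c': node 5→5 (fail-walked)
i=8 'b': node 5→6
i=9 'b': node 6→2 (fail-walked)
i=10 'b': node 2→3  emit P0@[8:10]
i=11 'c': node 3→4 (fail-walked)
i=12 'b': node 4→13
i=13 'c': node 13→14
i=14 'c': node 14→15  emit P3@[11:14]
i=15 'a': node 15→8 (fail-walked)
i=16 'c': node 8→9
i=17 'b': node 9→10
i=18 'c': node 10→11
i=19 'c': node 11→12  emit P2@[15:19],P3@[16:19]
i=20 'c': node 12→5 (fail-walked)
i=21 'c': node 5→5 (fail-walked)
i=22 'b': node 5→6
i=23 'b': node 6→2 (fail-walked)
i=24 'b': node 2→3  emit P0@[22:24]
i=25 'a': node 3→8 (fail-walked)
i=26 'c': node 8→9
i=27 'c': node 9→5 (fail-walked)
i=28 'b': node 5→6
i=29 'c': node 6→7  emit P1@[26:29]
i=30 'c': node 7→15 (fail-walked)  emit P3@[27:30]
i=31 'a': node 15→8 (fail-walked)
i=32 'a': node 8→8 (fail-walked)
i=33 'a': node 8→8 (fail-walked)
i=34 'a': node 8→8 (fail-walked)
i=35 'c': node 8→9
i=36 'c': node 9→5 (fail-walked)
i=37 'b': node 5→6
i=38 'c': node 6→7  emit P1@[35:38]
i=39 'a': node 7→8 (fail-walked)
i=40 'c': node 8→9
i=41 'b': node 9→10
i=42 'c': node 10→11
i=43 'c': node 11→12  emit P2@[39:43],P3@[40:43]
i=44 'a': node 12→8 (fail-walked)
i=45 'c': node 8→9
i=46 'c': node 9→5 (fail-walked)
i=47 'c': node 5→5 (fail-walked)
i=48 'b': node 5→6
i=49 'c': node 6→7  emit P1@[46:49]
i=50 'c': node 7→15 (fail-walked)  emit P3@[47:50]
i=51 'c': node 15→5 (fail-walked)
i=52 'b': node 5→6
i=53 'c': node 6→7  emit P1@[50:53]
i=54 'c': node 7→15 (fail-walked)  emit P3@[51:54]
i=55 'c': node 15→5 (fail-walked)
i=56 'b': node 5→6
i=57 'c': node 6→7  emit P1@[54:57]
i=58 'c': node 7→15 (fail-walked)  emit P3@[55:58]
i=59 'a': node 15→8 (fail-walked)
i=60 'c': node 8→9
i=61 'c': node 9→5 (fail-walked)
i=62 'b': node 5→6

All matches (sorted): [[2,0],[3,0],[10,0],[14,3],[19,2],[19,3],[24,0],[29,1],[30,3],[38,1],[43,2],[43,3],[49,1],[50,3],[53,1],[54,3],[57,1],[58,3]]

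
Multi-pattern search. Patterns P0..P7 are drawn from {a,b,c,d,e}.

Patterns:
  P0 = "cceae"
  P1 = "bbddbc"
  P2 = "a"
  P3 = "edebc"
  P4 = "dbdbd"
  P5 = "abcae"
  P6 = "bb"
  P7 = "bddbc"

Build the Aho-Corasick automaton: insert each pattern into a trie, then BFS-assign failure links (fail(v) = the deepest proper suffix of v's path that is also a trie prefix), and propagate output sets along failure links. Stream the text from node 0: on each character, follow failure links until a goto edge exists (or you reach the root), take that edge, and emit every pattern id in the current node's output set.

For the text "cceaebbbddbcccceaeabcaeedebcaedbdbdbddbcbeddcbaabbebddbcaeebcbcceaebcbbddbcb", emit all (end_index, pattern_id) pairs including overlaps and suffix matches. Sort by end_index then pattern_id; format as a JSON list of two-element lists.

Construct AC machine:
Trie (insert patterns):
  n0 'ε': a→12 b→6 c→1 d→18 e→13
  n1 'c': c→2
  n2 'cc': e→3
  n3 'cce': a→4
  n4 'ccea': e→5
  n5 'cceae': ·  [P0 ends]
  n6 'b': b→7 d→27
  n7 'bb': d→8  [P6 ends]
  n8 'bbd': d→9
  n9 'bbdd': b→10
  n10 'bbddb': c→11
  n11 'bbddbc': ·  [P1 ends]
  n12 'a': b→23  [P2 ends]
  n13 'e': d→14
  n14 'ed': e→15
  n15 'ede': b→16
  n16 'edeb': c→17
  n17 'edebc': ·  [P3 ends]
  n18 'd': b→19
  n19 'db': d→20
  n20 'dbd': b→21
  n21 'dbdb': d→22
  n22 'dbdbd': ·  [P4 ends]
  n23 'ab': c→24
  n24 'abc': a→25
  n25 'abca': e→26
  n26 'abcae': ·  [P5 ends]
  n27 'bd': d→28
  n28 'bdd': b→29
  n29 'bddb': c→30
  n30 'bddbc': ·  [P7 ends]

BFS fail/out derivation:
  n1('c'): parent n0 fail=0; on 'c' 0 → fail=0;  out ∅∪∅=∅
  n6('b'): parent n0 fail=0; on 'b' 0 → fail=0;  out ∅∪∅=∅
  n12('a'): parent n0 fail=0; on 'a' 0 → fail=0;  out {2}∪∅={2}
  n13('e'): parent n0 fail=0; on 'e' 0 → fail=0;  out ∅∪∅=∅
  n18('d'): parent n0 fail=0; on 'd' 0 → fail=0;  out ∅∪∅=∅
  n2('cc'): parent n1 fail=0; on 'c' 0 → fail=1;  out ∅∪∅=∅
  n7('bb'): parent n6 fail=0; on 'b' 0 → fail=6;  out {6}∪∅={6}
  n14('ed'): parent n13 fail=0; on 'd' 0 → fail=18;  out ∅∪∅=∅
  n19('db'): parent n18 fail=0; on 'b' 0 → fail=6;  out ∅∪∅=∅
  n23('ab'): parent n12 fail=0; on 'b' 0 → fail=6;  out ∅∪∅=∅
  n27('bd'): parent n6 fail=0; on 'd' 0 → fail=18;  out ∅∪∅=∅
  n3('cce'): parent n2 fail=1; on 'e' 1→0 → fail=13;  out ∅∪∅=∅
  n8('bbd'): parent n7 fail=6; on 'd' 6 → fail=27;  out ∅∪∅=∅
  n15('ede'): parent n14 fail=18; on 'e' 18→0 → fail=13;  out ∅∪∅=∅
  n20('dbd'): parent n19 fail=6; on 'd' 6 → fail=27;  out ∅∪∅=∅
  n24('abc'): parent n23 fail=6; on 'c' 6→0 → fail=1;  out ∅∪∅=∅
  n28('bdd'): parent n27 fail=18; on 'd' 18→0 → fail=18;  out ∅∪∅=∅
  n4('ccea'): parent n3 fail=13; on 'a' 13→0 → fail=12;  out ∅∪{2}={2}
  n9('bbdd'): parent n8 fail=27; on 'd' 27 → fail=28;  out ∅∪∅=∅
  n16('edeb'): parent n15 fail=13; on 'b' 13→0 → fail=6;  out ∅∪∅=∅
  n21('dbdb'): parent n20 fail=27; on 'b' 27→18 → fail=19;  out ∅∪∅=∅
  n25('abca'): parent n24 fail=1; on 'a' 1→0 → fail=12;  out ∅∪{2}={2}
  n29('bddb'): parent n28 fail=18; on 'b' 18 → fail=19;  out ∅∪∅=∅
  n5('cceae'): parent n4 fail=12; on 'e' 12→0 → fail=13;  out {0}∪∅={0}
  n10('bbddb'): parent n9 fail=28; on 'b' 28 → fail=29;  out ∅∪∅=∅
  n17('edebc'): parent n16 fail=6; on 'c' 6→0 → fail=1;  out {3}∪∅={3}
  n22('dbdbd'): parent n21 fail=19; on 'd' 19 → fail=20;  out {4}∪∅={4}
  n26('abcae'): parent n25 fail=12; on 'e' 12→0 → fail=13;  out {5}∪∅={5}
  n30('bddbc'): parent n29 fail=19; on 'c' 19→6→0 → fail=1;  out {7}∪∅={7}
  n11('bbddbc'): parent n10 fail=29; on 'c' 29 → fail=30;  out {1}∪{7}={1,7}

Run:
[0] read 'c'  n0⇒n1
[1] read 'c'  n1⇒n2
[2] read 'e'  n2⇒n3
[3] read 'a'  n3⇒n4  → match P2@[3:3]
[4] read 'e'  n4⇒n5  → match P0@[0:4]
[5] read 'b'  n5⇒n6 ·f
[6] read 'b'  n6⇒n7  → match P6@[5:6]
[7] read 'b'  n7⇒n7 ·f  → match P6@[6:7]
[8] read 'd'  n7⇒n8
[9] read 'd'  n8⇒n9
[10] read 'b'  n9⇒n10
[11] read 'c'  n10⇒n11  → match P1@[6:11],P7@[7:11]
[12] read 'c'  n11⇒n2 ·f
[13] read 'c'  n2⇒n2 ·f
[14] read 'c'  n2⇒n2 ·f
[15] read 'e'  n2⇒n3
[16] read 'a'  n3⇒n4  → match P2@[16:16]
[17] read 'e'  n4⇒n5  → match P0@[13:17]
[18] read 'a'  n5⇒n12 ·f  → match P2@[18:18]
[19] read 'b'  n12⇒n23
[20] read 'c'  n23⇒n24
[21] read 'a'  n24⇒n25  → match P2@[21:21]
[22] read 'e'  n25⇒n26  → match P5@[18:22]
[23] read 'e'  n26⇒n13 ·f
[24] read 'd'  n13⇒n14
[25] read 'e'  n14⇒n15
[26] read 'b'  n15⇒n16
[27] read 'c'  n16⇒n17  → match P3@[23:27]
[28] read 'a'  n17⇒n12 ·f  → match P2@[28:28]
[29] read 'e'  n12⇒n13 ·f
[30] read 'd'  n13⇒n14
[31] read 'b'  n14⇒n19 ·f
[32] read 'd'  n19⇒n20
[33] read 'b'  n20⇒n21
[34] read 'd'  n21⇒n22  → match P4@[30:34]
[35] read 'b'  n22⇒n21 ·f
[36] read 'd'  n21⇒n22  → match P4@[32:36]
[37] read 'd'  n22⇒n28 ·f
[38] read 'b'  n28⇒n29
[39] read 'c'  n29⇒n30  → match P7@[35:39]
[40] read 'b'  n30⇒n6 ·f
[41] read 'e'  n6⇒n13 ·f
[42] read 'd'  n13⇒n14
[43] read 'd'  n14⇒n18 ·f
[44] read 'c'  n18⇒n1 ·f
[45] read 'b'  n1⇒n6 ·f
[46] read 'a'  n6⇒n12 ·f  → match P2@[46:46]
[47] read 'a'  n12⇒n12 ·f  → match P2@[47:47]
[48] read 'b'  n12⇒n23
[49] read 'b'  n23⇒n7 ·f  → match P6@[48:49]
[50] read 'e'  n7⇒n13 ·f
[51] read 'b'  n13⇒n6 ·f
[52] read 'd'  n6⇒n27
[53] read 'd'  n27⇒n28
[54] read 'b'  n28⇒n29
[55] read 'c'  n29⇒n30  → match P7@[51:55]
[56] read 'a'  n30⇒n12 ·f  → match P2@[56:56]
[57] read 'e'  n12⇒n13 ·f
[58] read 'e'  n13⇒n13 ·f
[59] read 'b'  n13⇒n6 ·f
[60] read 'c'  n6⇒n1 ·f
[61] read 'b'  n1⇒n6 ·f
[62] read 'c'  n6⇒n1 ·f
[63] read 'c'  n1⇒n2
[64] read 'e'  n2⇒n3
[65] read 'a'  n3⇒n4  → match P2@[65:65]
[66] read 'e'  n4⇒n5  → match P0@[62:66]
[67] read 'b'  n5⇒n6 ·f
[68] read 'c'  n6⇒n1 ·f
[69] read 'b'  n1⇒n6 ·f
[70] read 'b'  n6⇒n7  → match P6@[69:70]
[71] read 'd'  n7⇒n8
[72] read 'd'  n8⇒n9
[73] read 'b'  n9⇒n10
[74] read 'c'  n10⇒n11  → match P1@[69:74],P7@[70:74]
[75] read 'b'  n11⇒n6 ·f

Matches: [[3,2],[4,0],[6,6],[7,6],[11,1],[11,7],[16,2],[17,0],[18,2],[21,2],[22,5],[27,3],[28,2],[34,4],[36,4],[39,7],[46,2],[47,2],[49,6],[55,7],[56,2],[65,2],[66,0],[70,6],[74,1],[74,7]]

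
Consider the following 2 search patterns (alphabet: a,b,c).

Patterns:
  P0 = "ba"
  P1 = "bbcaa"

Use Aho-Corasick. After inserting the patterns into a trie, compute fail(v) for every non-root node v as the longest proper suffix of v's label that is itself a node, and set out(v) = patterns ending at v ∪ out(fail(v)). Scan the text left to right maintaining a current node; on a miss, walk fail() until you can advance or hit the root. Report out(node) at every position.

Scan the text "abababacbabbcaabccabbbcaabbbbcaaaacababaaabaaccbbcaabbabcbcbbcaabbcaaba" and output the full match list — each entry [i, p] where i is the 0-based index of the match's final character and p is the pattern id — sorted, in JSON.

Construct AC machine:
Trie nodes:
  0='ε' goto b→1
  1='b' goto a→2 b→3
  2='ba' goto ·  ←P0
  3='bb' goto c→4
  4='bbc' goto a→5
  5='bbca' goto a→6
  6='bbcaa' goto ·  ←P1

BFS fail/out derivation:
  fail(1) 'b': from fail(0)=0 chase 'b': 0 ⇒ 0;  out=∅∪out(0)=∅
  fail(2) 'ba': from fail(1)=0 chase 'a': 0 ⇒ 0;  out={0}∪out(0)={0}
  fail(3) 'bb': from fail(1)=0 chase 'b': 0 ⇒ 1;  out=∅∪out(1)=∅
  fail(4) 'bbc': from fail(3)=1 chase 'c': 1→0 ⇒ 0;  out=∅∪out(0)=∅
  fail(5) 'bbca': from fail(4)=0 chase 'a': 0 ⇒ 0;  out=∅∪out(0)=∅
  fail(6) 'bbcaa': from fail(5)=0 chase 'a': 0 ⇒ 0;  out={1}∪out(0)={1}

Run:
pos 0 'a': at 0
pos 1 'b': at 1
pos 2 'a': at 2  → match P0@[1:2]
pos 3 'b': at 1 (via fail)
pos 4 'a': at 2  → match P0@[3:4]
pos 5 'b': at 1 (via fail)
pos 6 'a': at 2  → match P0@[5:6]
pos 7 'c': at 0 (via fail)
pos 8 'b': at 1
pos 9 'a': at 2  → match P0@[8:9]
pos 10 'b': at 1 (via fail)
pos 11 'b': at 3
pos 12 'c': at 4
pos 13 'a': at 5
pos 14 'a': at 6  → match P1@[10:14]
pos 15 'b': at 1 (via fail)
pos 16 'c': at 0 (via fail)
pos 17 'c': at 0
pos 18 'a': at 0
pos 19 'b': at 1
pos 20 'b': at 3
pos 21 'b': at 3 (via fail)
pos 22 'c': at 4
pos 23 'a': at 5
pos 24 'a': at 6  → match P1@[20:24]
pos 25 'b': at 1 (via fail)
pos 26 'b': at 3
pos 27 'b': at 3 (via fail)
pos 28 'b': at 3 (via fail)
pos 29 'c': at 4
pos 30 'a': at 5
pos 31 'a': at 6  → match P1@[27:31]
pos 32 'a': at 0 (via fail)
pos 33 'a': at 0
pos 34 'c': at 0
pos 35 'a': at 0
pos 36 'b': at 1
pos 37 'a': at 2  → match P0@[36:37]
pos 38 'b': at 1 (via fail)
pos 39 'a': at 2  → match P0@[38:39]
pos 40 'a': at 0 (via fail)
pos 41 'a': at 0
pos 42 'b': at 1
pos 43 'a': at 2  → match P0@[42:43]
pos 44 'a': at 0 (via fail)
pos 45 'c': at 0
pos 46 'c': at 0
pos 47 'b': at 1
pos 48 'b': at 3
pos 49 'c': at 4
pos 50 'a': at 5
pos 51 'a': at 6  → match P1@[47:51]
pos 52 'b': at 1 (via fail)
pos 53 'b': at 3
pos 54 'a': at 2 (via fail)  → match P0@[53:54]
pos 55 'b': at 1 (via fail)
pos 56 'c': at 0 (via fail)
pos 57 'b': at 1
pos 58 'c': at 0 (via fail)
pos 59 'b': at 1
pos 60 'b': at 3
pos 61 'c': at 4
pos 62 'a': at 5
pos 63 'a': at 6  → match P1@[59:63]
pos 64 'b': at 1 (via fail)
pos 65 'b': at 3
pos 66 'c': at 4
pos 67 'a': at 5
pos 68 'a': at 6  → match P1@[64:68]
pos 69 'b': at 1 (via fail)
pos 70 'a': at 2  → match P0@[69:70]

Matches: [[2,0],[4,0],[6,0],[9,0],[14,1],[24,1],[31,1],[37,0],[39,0],[43,0],[51,1],[54,0],[63,1],[68,1],[70,0]]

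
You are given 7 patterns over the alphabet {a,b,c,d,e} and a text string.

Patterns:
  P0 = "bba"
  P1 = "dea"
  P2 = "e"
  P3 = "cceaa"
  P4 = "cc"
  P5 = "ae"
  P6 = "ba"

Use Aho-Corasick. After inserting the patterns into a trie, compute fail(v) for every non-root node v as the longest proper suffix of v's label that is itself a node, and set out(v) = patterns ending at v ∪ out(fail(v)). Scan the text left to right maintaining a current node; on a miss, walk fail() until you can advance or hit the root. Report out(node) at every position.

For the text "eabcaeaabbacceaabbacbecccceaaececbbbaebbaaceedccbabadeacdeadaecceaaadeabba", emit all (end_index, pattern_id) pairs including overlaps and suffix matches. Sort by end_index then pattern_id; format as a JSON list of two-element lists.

Construct AC machine:
Trie (insert patterns):
  0='ε' goto a→13 b→1 c→8 d→4 e→7
  1='b' goto a→15 b→2
  2='bb' goto a→3
  3='bba' goto ·  [P0 ends]
  4='d' goto e→5
  5='de' goto a→6
  6='dea' goto ·  [P1 ends]
  7='e' goto ·  [P2 ends]
  8='c' goto c→9
  9='cc' goto e→10  [P4 ends]
  10='cce' goto a→11
  11='ccea' goto a→12
  12='cceaa' goto ·  [P3 ends]
  13='a' goto e→14
  14='ae' goto ·  [P5 ends]
  15='ba' goto ·  [P6 ends]

BFS fail/out derivation:
  fail(1) 'b': from fail(0)=0 chase 'b': 0 ⇒ 0;  out=∅∪out(0)=∅
  fail(4) 'd': from fail(0)=0 chase 'd': 0 ⇒ 0;  out=∅∪out(0)=∅
  fail(7) 'e': from fail(0)=0 chase 'e': 0 ⇒ 0;  out={2}∪out(0)={2}
  fail(8) 'c': from fail(0)=0 chase 'c': 0 ⇒ 0;  out=∅∪out(0)=∅
  fail(13) 'a': from fail(0)=0 chase 'a': 0 ⇒ 0;  out=∅∪out(0)=∅
  fail(2) 'bb': from fail(1)=0 chase 'b': 0 ⇒ 1;  out=∅∪out(1)=∅
  fail(5) 'de': from fail(4)=0 chase 'e': 0 ⇒ 7;  out=∅∪out(7)={2}
  fail(9) 'cc': from fail(8)=0 chase 'c': 0 ⇒ 8;  out={4}∪out(8)={4}
  fail(14) 'ae': from fail(13)=0 chase 'e': 0 ⇒ 7;  out={5}∪out(7)={2,5}
  fail(15) 'ba': from fail(1)=0 chase 'a': 0 ⇒ 13;  out={6}∪out(13)={6}
  fail(3) 'bba': from fail(2)=1 chase 'a': 1 ⇒ 15;  out={0}∪out(15)={0,6}
  fail(6) 'dea': from fail(5)=7 chase 'a': 7→0 ⇒ 13;  out={1}∪out(13)={1}
  fail(10) 'cce': from fail(9)=8 chase 'e': 8→0 ⇒ 7;  out=∅∪out(7)={2}
  fail(11) 'ccea': from fail(10)=7 chase 'a': 7→0 ⇒ 13;  out=∅∪out(13)=∅
  fail(12) 'cceaa': from fail(11)=13 chase 'a': 13→0 ⇒ 13;  out={3}∪out(13)={3}

Text stream:
i=0 'e': node 0→7  → match P2@[0:0]
i=1 'a': node 7→13 (fail-walked)
i=2 'b': node 13→1 (fail-walked)
i=3 'c': node 1→8 (fail-walked)
i=4 'a': node 8→13 (fail-walked)
i=5 'e': node 13→14  → match P2@[5:5],P5@[4:5]
i=6 'a': node 14→13 (fail-walked)
i=7 'a': node 13→13 (fail-walked)
i=8 'b': node 13→1 (fail-walked)
i=9 'b': node 1→2
i=10 'a': node 2→3  → match P0@[8:10],P6@[9:10]
i=11 'c': node 3→8 (fail-walked)
i=12 'c': node 8→9  → match P4@[11:12]
i=13 'e': node 9→10  → match P2@[13:13]
i=14 'a': node 10→11
i=15 'a': node 11→12  → match P3@[11:15]
i=16 'b': node 12→1 (fail-walked)
i=17 'b': node 1→2
i=18 'a': node 2→3  → match P0@[16:18],P6@[17:18]
i=19 'c': node 3→8 (fail-walked)
i=20 'b': node 8→1 (fail-walked)
i=21 'e': node 1→7 (fail-walked)  → match P2@[21:21]
i=22 'c': node 7→8 (fail-walked)
i=23 'c': node 8→9  → match P4@[22:23]
i=24 'c': node 9→9 (fail-walked)  → match P4@[23:24]
i=25 'c': node 9→9 (fail-walked)  → match P4@[24:25]
i=26 'e': node 9→10  → match P2@[26:26]
i=27 'a': node 10→11
i=28 'a': node 11→12  → match P3@[24:28]
i=29 'e': node 12→14 (fail-walked)  → match P2@[29:29],P5@[28:29]
i=30 'c': node 14→8 (fail-walked)
i=31 'e': node 8→7 (fail-walked)  → match P2@[31:31]
i=32 'c': node 7→8 (fail-walked)
i=33 'b': node 8→1 (fail-walked)
i=34 'b': node 1→2
i=35 'b': node 2→2 (fail-walked)
i=36 'a': node 2→3  → match P0@[34:36],P6@[35:36]
i=37 'e': node 3→14 (fail-walked)  → match P2@[37:37],P5@[36:37]
i=38 'b': node 14→1 (fail-walked)
i=39 'b': node 1→2
i=40 'a': node 2→3  → match P0@[38:40],P6@[39:40]
i=41 'a': node 3→13 (fail-walked)
i=42 'c': node 13→8 (fail-walked)
i=43 'e': node 8→7 (fail-walked)  → match P2@[43:43]
i=44 'e': node 7→7 (fail-walked)  → match P2@[44:44]
i=45 'd': node 7→4 (fail-walked)
i=46 'c': node 4→8 (fail-walked)
i=47 'c': node 8→9  → match P4@[46:47]
i=48 'b': node 9→1 (fail-walked)
i=49 'a': node 1→15  → match P6@[48:49]
i=50 'b': node 15→1 (fail-walked)
i=51 'a': node 1→15  → match P6@[50:51]
i=52 'd': node 15→4 (fail-walked)
i=53 'e': node 4→5  → match P2@[53:53]
i=54 'a': node 5→6  → match P1@[52:54]
i=55 'c': node 6→8 (fail-walked)
i=56 'd': node 8→4 (fail-walked)
i=57 'e': node 4→5  → match P2@[57:57]
i=58 'a': node 5→6  → match P1@[56:58]
i=59 'd': node 6→4 (fail-walked)
i=60 'a': node 4→13 (fail-walked)
i=61 'e': node 13→14  → match P2@[61:61],P5@[60:61]
i=62 'c': node 14→8 (fail-walked)
i=63 'c': node 8→9  → match P4@[62:63]
i=64 'e': node 9→10  → match P2@[64:64]
i=65 'a': node 10→11
i=66 'a': node 11→12  → match P3@[62:66]
i=67 'a': node 12→13 (fail-walked)
i=68 'd': node 13→4 (fail-walked)
i=69 'e': node 4→5  → match P2@[69:69]
i=70 'a': node 5→6  → match P1@[68:70]
i=71 'b': node 6→1 (fail-walked)
i=72 'b': node 1→2
i=73 'a': node 2→3  → match P0@[71:73],P6@[72:73]

Matches: [[0,2],[5,2],[5,5],[10,0],[10,6],[12,4],[13,2],[15,3],[18,0],[18,6],[21,2],[23,4],[24,4],[25,4],[26,2],[28,3],[29,2],[29,5],[31,2],[36,0],[36,6],[37,2],[37,5],[40,0],[40,6],[43,2],[44,2],[47,4],[49,6],[51,6],[53,2],[54,1],[57,2],[58,1],[61,2],[61,5],[63,4],[64,2],[66,3],[69,2],[70,1],[73,0],[73,6]]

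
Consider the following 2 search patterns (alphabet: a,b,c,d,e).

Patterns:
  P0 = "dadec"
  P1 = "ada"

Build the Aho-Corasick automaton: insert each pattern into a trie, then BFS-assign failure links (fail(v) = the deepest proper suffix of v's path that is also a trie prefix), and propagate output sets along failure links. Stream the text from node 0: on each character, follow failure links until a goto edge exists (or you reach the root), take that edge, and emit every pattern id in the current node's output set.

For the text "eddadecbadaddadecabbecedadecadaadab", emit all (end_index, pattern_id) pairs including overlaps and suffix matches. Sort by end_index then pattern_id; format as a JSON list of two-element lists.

Construct AC machine:
Trie (insert patterns):
  0='ε' goto a→6 d→1
  1='d' goto a→2
  2='da' goto d→3
  3='dad' goto e→4
  4='dade' goto c→5
  5='dadec' goto ·  ←P0
  6='a' goto d→7
  7='ad' goto a→8
  8='ada' goto ·  ←P1

Failure links (BFS by depth):
  n1('d'): parent n0 fail=0; on 'd' 0 → fail=0;  out ∅∪∅=∅
  n6('a'): parent n0 fail=0; on 'a' 0 → fail=0;  out ∅∪∅=∅
  n2('da'): parent n1 fail=0; on 'a' 0 → fail=6;  out ∅∪∅=∅
  n7('ad'): parent n6 fail=0; on 'd' 0 → fail=1;  out ∅∪∅=∅
  n3('dad'): parent n2 fail=6; on 'd' 6 → fail=7;  out ∅∪∅=∅
  n8('ada'): parent n7 fail=1; on 'a' 1 → fail=2;  out {1}∪∅={1}
  n4('dade'): parent n3 fail=7; on 'e' 7→1→0 → fail=0;  out ∅∪∅=∅
  n5('dadec'): parent n4 fail=0; on 'c' 0 → fail=0;  out {0}∪∅={0}

Run:
i=0 'e': node 0→0
i=1 'd': node 0→1
i=2 'd': node 1→1 (via fail)
i=3 'a': node 1→2
i=4 'd': node 2→3
i=5 'e': node 3→4
i=6 'c': node 4→5  emit P0@[2:6]
i=7 'b': node 5→0 (via fail)
i=8 'a': node 0→6
i=9 'd': node 6→7
i=10 'a': node 7→8  emit P1@[8:10]
i=11 'd': node 8→3 (via fail)
i=12 'd': node 3→1 (via fail)
i=13 'a': node 1→2
i=14 'd': node 2→3
i=15 'e': node 3→4
i=16 'c': node 4→5  emit P0@[12:16]
i=17 'a': node 5→6 (via fail)
i=18 'b': node 6→0 (via fail)
i=19 'b': node 0→0
i=20 'e': node 0→0
i=21 'c': node 0→0
i=22 'e': node 0→0
i=23 'd': node 0→1
i=24 'a': node 1→2
i=25 'd': node 2→3
i=26 'e': node 3→4
i=27 'c': node 4→5  emit P0@[23:27]
i=28 'a': node 5→6 (via fail)
i=29 'd': node 6→7
i=30 'a': node 7→8  emit P1@[28:30]
i=31 'a': node 8→6 (via fail)
i=32 'd': node 6→7
i=33 'a': node 7→8  emit P1@[31:33]
i=34 'b': node 8→0 (via fail)

Matches: [[6,0],[10,1],[16,0],[27,0],[30,1],[33,1]]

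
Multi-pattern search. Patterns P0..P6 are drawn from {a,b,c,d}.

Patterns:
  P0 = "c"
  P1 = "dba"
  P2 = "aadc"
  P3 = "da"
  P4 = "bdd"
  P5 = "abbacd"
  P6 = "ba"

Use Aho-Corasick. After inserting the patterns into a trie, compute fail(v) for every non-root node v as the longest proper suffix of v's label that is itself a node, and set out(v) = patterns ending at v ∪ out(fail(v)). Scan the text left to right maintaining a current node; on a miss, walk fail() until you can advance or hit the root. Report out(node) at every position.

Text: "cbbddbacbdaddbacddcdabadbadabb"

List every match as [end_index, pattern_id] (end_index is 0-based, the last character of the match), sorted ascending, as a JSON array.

Construct AC machine:
Trie (insert patterns):
  0='ε' goto a→5 b→10 c→1 d→2
  1='c' goto ·  [P0 ends]
  2='d' goto a→9 b→3
  3='db' goto a→4
  4='dba' goto ·  [P1 ends]
  5='a' goto a→6 b→13
  6='aa' goto d→7
  7='aad' goto c→8
  8='aadc' goto ·  [P2 ends]
  9='da' goto ·  [P3 ends]
  10='b' goto a→18 d→11
  11='bd' goto d→12
  12='bdd' goto ·  [P4 ends]
  13='ab' goto b→14
  14='abb' goto a→15
  15='abba' goto c→16
  16='abbac' goto d→17
  17='abbacd' goto ·  [P5 ends]
  18='ba' goto ·  [P6 ends]

BFS fail/out derivation:
  fail(1) 'c': from fail(0)=0 chase 'c': 0 ⇒ 0;  out={0}∪out(0)={0}
  fail(2) 'd': from fail(0)=0 chase 'd': 0 ⇒ 0;  out=∅∪out(0)=∅
  fail(5) 'a': from fail(0)=0 chase 'a': 0 ⇒ 0;  out=∅∪out(0)=∅
  fail(10) 'b': from fail(0)=0 chase 'b': 0 ⇒ 0;  out=∅∪out(0)=∅
  fail(3) 'db': from fail(2)=0 chase 'b': 0 ⇒ 10;  out=∅∪out(10)=∅
  fail(6) 'aa': from fail(5)=0 chase 'a': 0 ⇒ 5;  out=∅∪out(5)=∅
  fail(9) 'da': from fail(2)=0 chase 'a': 0 ⇒ 5;  out={3}∪out(5)={3}
  fail(11) 'bd': from fail(10)=0 chase 'd': 0 ⇒ 2;  out=∅∪out(2)=∅
  fail(13) 'ab': from fail(5)=0 chase 'b': 0 ⇒ 10;  out=∅∪out(10)=∅
  fail(18) 'ba': from fail(10)=0 chase 'a': 0 ⇒ 5;  out={6}∪out(5)={6}
  fail(4) 'dba': from fail(3)=10 chase 'a': 10 ⇒ 18;  out={1}∪out(18)={1,6}
  fail(7) 'aad': from fail(6)=5 chase 'd': 5→0 ⇒ 2;  out=∅∪out(2)=∅
  fail(12) 'bdd': from fail(11)=2 chase 'd': 2→0 ⇒ 2;  out={4}∪out(2)={4}
  fail(14) 'abb': from fail(13)=10 chase 'b': 10→0 ⇒ 10;  out=∅∪out(10)=∅
  fail(8) 'aadc': from fail(7)=2 chase 'c': 2→0 ⇒ 1;  out={2}∪out(1)={0,2}
  fail(15) 'abba': from fail(14)=10 chase 'a': 10 ⇒ 18;  out=∅∪out(18)={6}
  fail(16) 'abbac': from fail(15)=18 chase 'c': 18→5→0 ⇒ 1;  out=∅∪out(1)={0}
  fail(17) 'abbacd': from fail(16)=1 chase 'd': 1→0 ⇒ 2;  out={5}∪out(2)={5}

Scan:
pos 0 'c': at 1  → match P0@[0:0]
pos 1 'b': at 10 (via fail)
pos 2 'b': at 10 (via fail)
pos 3 'd': at 11
pos 4 'd': at 12  → match P4@[2:4]
pos 5 'b': at 3 (via fail)
pos 6 'a': at 4  → match P1@[4:6],P6@[5:6]
pos 7 'c': at 1 (via fail)  → match P0@[7:7]
pos 8 'b': at 10 (via fail)
pos 9 'd': at 11
pos 10 'a': at 9 (via fail)  → match P3@[9:10]
pos 11 'd': at 2 (via fail)
pos 12 'd': at 2 (via fail)
pos 13 'b': at 3
pos 14 'a': at 4  → match P1@[12:14],P6@[13:14]
pos 15 'c': at 1 (via fail)  → match P0@[15:15]
pos 16 'd': at 2 (via fail)
pos 17 'd': at 2 (via fail)
pos 18 'c': at 1 (via fail)  → match P0@[18:18]
pos 19 'd': at 2 (via fail)
pos 20 'a': at 9  → match P3@[19:20]
pos 21 'b': at 13 (via fail)
pos 22 'a': at 18 (via fail)  → match P6@[21:22]
pos 23 'd': at 2 (via fail)
pos 24 'b': at 3
pos 25 'a': at 4  → match P1@[23:25],P6@[24:25]
pos 26 'd': at 2 (via fail)
pos 27 'a': at 9  → match P3@[26:27]
pos 28 'b': at 13 (via fail)
pos 29 'b': at 14

Matches: [[0,0],[4,4],[6,1],[6,6],[7,0],[10,3],[14,1],[14,6],[15,0],[18,0],[20,3],[22,6],[25,1],[25,6],[27,3]]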